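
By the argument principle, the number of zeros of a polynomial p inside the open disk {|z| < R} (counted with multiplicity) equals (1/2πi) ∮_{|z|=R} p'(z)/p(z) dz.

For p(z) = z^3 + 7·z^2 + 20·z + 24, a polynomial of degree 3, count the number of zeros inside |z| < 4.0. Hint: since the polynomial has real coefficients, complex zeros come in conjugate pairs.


The zeros of p are: (-2 + 2i), (-2 - 2i), -3.
Their magnitudes are: 2.828, 2.828, 3.
Zeros with |z| < R = 4.0: (-2 + 2i), (-2 - 2i), -3.
Count = 3.
By the argument principle, (1/2πi) ∮_{|z|=R} p'(z)/p(z) dz equals exactly this count.

Number of zeros inside |z| < 4.0: 3.


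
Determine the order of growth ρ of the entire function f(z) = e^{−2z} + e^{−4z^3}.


Each summand is entire of order 1 and 3 respectively (as in the single-exponential case). The order of a sum is at most the max of the orders, so ρ ≤ 3. For the lower bound: on |z|=r choose arg z so that -4z^3 is real positive; then |e^{-4z^3}| = e^{4r^3} while |e^{-2z}| ≤ e^{2r^1} = o(e^{4r^3}). So |f| ≥ e^{4r^3}(1 − o(1)) and ρ ≥ 3. Hence ρ = max(1, 3) = 3.
Therefore ρ = 3.

Order ρ = 3.


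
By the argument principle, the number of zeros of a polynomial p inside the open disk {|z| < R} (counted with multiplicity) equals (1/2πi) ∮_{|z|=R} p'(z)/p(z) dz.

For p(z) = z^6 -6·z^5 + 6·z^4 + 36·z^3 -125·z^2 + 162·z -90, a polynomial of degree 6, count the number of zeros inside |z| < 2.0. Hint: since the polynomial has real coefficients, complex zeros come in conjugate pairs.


The zeros of p are: 3, (1 + 1i), (1 - 1i), (2 + 1i), (2 - 1i), -3.
Their magnitudes are: 3, 1.414, 1.414, 2.236, 2.236, 3.
Zeros with |z| < R = 2.0: (1 + 1i), (1 - 1i).
Count = 2.
By the argument principle, (1/2πi) ∮_{|z|=R} p'(z)/p(z) dz equals exactly this count.

Number of zeros inside |z| < 2.0: 2.


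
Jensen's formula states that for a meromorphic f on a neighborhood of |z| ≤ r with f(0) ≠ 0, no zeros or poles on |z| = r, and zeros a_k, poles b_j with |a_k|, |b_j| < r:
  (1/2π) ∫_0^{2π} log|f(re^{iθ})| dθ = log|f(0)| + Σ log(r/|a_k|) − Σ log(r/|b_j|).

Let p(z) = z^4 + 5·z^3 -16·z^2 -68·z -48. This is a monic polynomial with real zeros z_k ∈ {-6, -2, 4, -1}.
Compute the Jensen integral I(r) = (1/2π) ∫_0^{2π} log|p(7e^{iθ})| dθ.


Zeros: -6, -2, -1, 4; r = 7.
Inside |z| < r: -6, -2, -1, 4. Outside (|z| ≥ r): ∅.
p(0) = -48, so log|p(0)| = log(48) = 3.8712.
Apply Jensen: I(r) = log|p(0)| + Σ_k log(r/|z_k|), summed over zeros inside |z| < r.
  log(r/|z_k|) for z_k = -6: log(7/6) = 0.1542
  log(r/|z_k|) for z_k = -2: log(7/2) = 1.2528
  log(r/|z_k|) for z_k = 4: log(7/4) = 0.5596
  log(r/|z_k|) for z_k = -1: log(7/1) = 1.9459
Sum over inside zeros: 3.9124.
I(r) = log|p(0)| + (inside sum) = 3.8712 + 3.9124 = 7.7836.
Closed form (all zeros inside, monic): I(r) = n·log(r) = 4·log(7) = 7.7836. ✓

I(r) ≈ 7.7836.


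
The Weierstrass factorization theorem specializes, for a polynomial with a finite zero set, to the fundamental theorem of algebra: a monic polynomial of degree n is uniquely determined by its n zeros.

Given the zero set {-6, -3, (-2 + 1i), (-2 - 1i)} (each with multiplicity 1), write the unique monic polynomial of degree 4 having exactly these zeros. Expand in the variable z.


The polynomial is p(z) = ∏_{α ∈ S} (z − α), where S = {-6, -3, (-2 + 1i), (-2 - 1i)}.
Expanding the product yields: p(z) = z^4 + 13·z^3 + 59·z^2 + 117·z + 90.
Note conjugate pairs combine to real quadratics: (z − (-2+1i))(z − (-2−1i)) = z² + 4z + 5.
The resulting polynomial has degree 4 and real coefficients as required.

p(z) = z^4 + 13·z^3 + 59·z^2 + 117·z + 90.


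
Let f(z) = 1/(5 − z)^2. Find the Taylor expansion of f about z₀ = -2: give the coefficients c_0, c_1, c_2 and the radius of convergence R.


Let w = z − z₀, so z = z₀ + w.
Then 5 − z = 5 − (z₀ + w) = (5 − z₀) − w = 7 − w.
f(z) = 1/(7 − w)^2 = (1/(7)^2) · (1 − w/(7))^{−2}.
By the binomial series (1−u)^{−2} = Σ_{n≥0} C(n+1, 1) u^n for |u|<1, with u = w/(7):
  c_n = C(n+1, 1) / (7)^(n+2).
  c_0 = 1/(7)^2 = 1/49.
  c_1 = 2/(7)^3 = 2/343.
  c_2 = 3/(7)^4 = 3/2401.
The series is valid for |w/d| < 1, i.e. |z − z₀| < |d|.
Radius of convergence: R = |5 − z₀| = |7| = 7 (distance from z₀ to the singularity z = 5).

c_0 = 1/49, c_1 = 2/343, c_2 = 3/2401; R = 7.


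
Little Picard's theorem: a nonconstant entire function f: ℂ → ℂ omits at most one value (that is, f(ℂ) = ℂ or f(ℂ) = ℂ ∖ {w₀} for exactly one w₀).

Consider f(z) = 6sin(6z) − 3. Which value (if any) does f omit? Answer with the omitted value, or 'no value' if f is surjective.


Little Picard bounds the complement of f(ℂ) to at most one point.
sin is entire and surjective onto ℂ: for every w ∈ ℂ, sin(ζ) = w has a solution ζ ∈ ℂ (e.g., via the complex inverse arcsin). With ζ = 6z this gives z = ζ/(6). Then 6·sin(6z) takes every value in 6·ℂ = ℂ, and adding -3 is a bijection of ℂ. So f is surjective and omits no value. (Note: only on the real line is sin bounded by [−1, 1].)

Omitted value: no value.


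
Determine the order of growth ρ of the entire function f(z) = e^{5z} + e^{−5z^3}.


Each summand is entire of order 1 and 3 respectively (as in the single-exponential case). The order of a sum is at most the max of the orders, so ρ ≤ 3. For the lower bound: on |z|=r choose arg z so that -5z^3 is real positive; then |e^{-5z^3}| = e^{5r^3} while |e^{5z}| ≤ e^{5r^1} = o(e^{5r^3}). So |f| ≥ e^{5r^3}(1 − o(1)) and ρ ≥ 3. Hence ρ = max(1, 3) = 3.
Therefore ρ = 3.

Order ρ = 3.


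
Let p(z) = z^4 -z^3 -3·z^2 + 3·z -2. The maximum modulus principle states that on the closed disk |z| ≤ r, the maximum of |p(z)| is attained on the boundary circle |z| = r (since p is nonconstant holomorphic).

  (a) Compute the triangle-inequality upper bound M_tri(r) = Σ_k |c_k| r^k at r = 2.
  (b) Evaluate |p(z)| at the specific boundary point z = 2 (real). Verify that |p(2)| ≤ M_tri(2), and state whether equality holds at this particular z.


Coefficients: c_0 = -2, c_1 = 3, c_2 = -3, c_3 = -1, c_4 = 1. Radius r = 2.
Part (a). Triangle bound: M_tri(r) = Σ_k |c_k| r^k
  = |-2|·2^0 + |3|·2^1 + |-3|·2^2 + |-1|·2^3 + |1|·2^4
  = 2 + 6 + 12 + 8 + 16 = 44.
This bounds M(r) := max_{|z|=r} |p(z)| from above; equality holds iff all terms c_k z^k can be made to align in phase at a single z on |z|=r.
Part (b). At z = 2 (real, on the circle |z| = r):
  p(2) = (-2)·2^0 + (3)·2^1 + (-3)·2^2 + (-1)·2^3 + (1)·2^4 = 0.
  |p(2)| = 0.
Check: |p(2)| = 0 ≤ 44 = M_tri(2). ✓ Equality does not hold at z = 2 (the coefficients have mixed signs, so the terms do not all align in phase there).

M_tri(2) = 44; |p(2)| = 0; equality at z=2: no.


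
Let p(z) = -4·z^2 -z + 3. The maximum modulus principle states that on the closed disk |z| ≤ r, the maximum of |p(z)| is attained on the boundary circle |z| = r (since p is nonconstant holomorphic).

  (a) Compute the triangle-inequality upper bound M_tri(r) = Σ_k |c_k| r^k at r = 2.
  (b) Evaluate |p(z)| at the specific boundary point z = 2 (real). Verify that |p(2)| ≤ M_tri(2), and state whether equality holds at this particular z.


Coefficients: c_0 = 3, c_1 = -1, c_2 = -4. Radius r = 2.
Part (a). Triangle bound: M_tri(r) = Σ_k |c_k| r^k
  = |3|·2^0 + |-1|·2^1 + |-4|·2^2
  = 3 + 2 + 16 = 21.
This bounds M(r) := max_{|z|=r} |p(z)| from above; equality holds iff all terms c_k z^k can be made to align in phase at a single z on |z|=r.
Part (b). At z = 2 (real, on the circle |z| = r):
  p(2) = (3)·2^0 + (-1)·2^1 + (-4)·2^2 = -15.
  |p(2)| = 15.
Check: |p(2)| = 15 ≤ 21 = M_tri(2). ✓ Equality does not hold at z = 2 (the coefficients have mixed signs, so the terms do not all align in phase there).

M_tri(2) = 21; |p(2)| = 15; equality at z=2: no.


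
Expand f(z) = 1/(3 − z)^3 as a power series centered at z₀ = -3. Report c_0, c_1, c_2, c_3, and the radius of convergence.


Let w = z − z₀, so z = z₀ + w.
Then 3 − z = 3 − (z₀ + w) = (3 − z₀) − w = 6 − w.
f(z) = 1/(6 − w)^3 = (1/(6)^3) · (1 − w/(6))^{−3}.
By the binomial series (1−u)^{−3} = Σ_{n≥0} C(n+2, 2) u^n for |u|<1, with u = w/(6):
  c_n = C(n+2, 2) / (6)^(n+3).
  c_0 = 1/(6)^3 = 1/216.
  c_1 = 3/(6)^4 = 1/432.
  c_2 = 6/(6)^5 = 1/1296.
  c_3 = 10/(6)^6 = 5/23328.
The series is valid for |w/d| < 1, i.e. |z − z₀| < |d|.
Radius of convergence: R = |3 − z₀| = |6| = 6 (distance from z₀ to the singularity z = 3).

c_0 = 1/216, c_1 = 1/432, c_2 = 1/1296, c_3 = 5/23328; R = 6.


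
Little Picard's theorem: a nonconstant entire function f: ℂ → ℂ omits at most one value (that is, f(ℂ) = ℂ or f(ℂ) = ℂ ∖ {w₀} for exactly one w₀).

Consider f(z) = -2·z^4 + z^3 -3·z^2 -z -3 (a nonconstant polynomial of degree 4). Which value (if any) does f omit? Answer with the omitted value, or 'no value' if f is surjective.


Little Picard bounds the complement of f(ℂ) to at most one point.
For every w ∈ ℂ, the equation p(z) − w = 0 is a nonconstant polynomial in z and hence has at least one root by the fundamental theorem of algebra. So p is surjective onto ℂ, omitting no value.

Omitted value: no value.


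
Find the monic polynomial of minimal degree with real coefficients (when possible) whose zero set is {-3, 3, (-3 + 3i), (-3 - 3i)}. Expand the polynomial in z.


The polynomial is p(z) = ∏_{α ∈ S} (z − α), where S = {-3, 3, (-3 + 3i), (-3 - 3i)}.
Expanding the product yields: p(z) = z^4 + 6·z^3 + 9·z^2 -54·z -162.
Note conjugate pairs combine to real quadratics: (z − (-3+3i))(z − (-3−3i)) = z² + 6z + 18.
The resulting polynomial has degree 4 and real coefficients as required.

p(z) = z^4 + 6·z^3 + 9·z^2 -54·z -162.


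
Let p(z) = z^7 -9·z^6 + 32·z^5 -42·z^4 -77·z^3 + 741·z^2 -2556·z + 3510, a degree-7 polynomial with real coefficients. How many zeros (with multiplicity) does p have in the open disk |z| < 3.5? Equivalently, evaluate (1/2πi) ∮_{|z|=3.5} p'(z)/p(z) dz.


The zeros of p are: (3 + 1i), (3 - 1i), -3, (0 + 3i), (0 - 3i), (3 + 2i), (3 - 2i).
Their magnitudes are: 3.162, 3.162, 3, 3, 3, 3.606, 3.606.
Zeros with |z| < R = 3.5: (3 + 1i), (3 - 1i), -3, (0 + 3i), (0 - 3i).
Count = 5.
By the argument principle, (1/2πi) ∮_{|z|=R} p'(z)/p(z) dz equals exactly this count.

Number of zeros inside |z| < 3.5: 5.


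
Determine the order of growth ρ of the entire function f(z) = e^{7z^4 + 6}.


|e^{7z^4 + 6}| = e^{Re(7·z^4) + 6} ≤ e^{7|z|^4 + 6} = e^{7r^4 + 6} on |z| = r, so ρ ≤ 4. Choosing z on |z|=r so that 7·z^4 is real positive (always possible by picking arg z appropriately) gives |f(z)| = e^{7r^4 + 6}, matching the bound. The additive constant 6 does not affect log log M(r) ~ 4·log r. Hence ρ = 4.
Therefore ρ = 4.

Order ρ = 4.


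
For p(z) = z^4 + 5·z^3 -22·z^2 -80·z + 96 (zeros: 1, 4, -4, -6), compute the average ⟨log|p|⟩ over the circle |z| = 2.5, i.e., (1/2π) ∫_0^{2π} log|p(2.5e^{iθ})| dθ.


Zeros: -6, -4, 1, 4; r = 2.5.
Inside |z| < r: 1. Outside (|z| ≥ r): -6, -4, 4.
p(0) = 96, so log|p(0)| = log(96) = 4.5643.
Apply Jensen: I(r) = log|p(0)| + Σ_k log(r/|z_k|), summed over zeros inside |z| < r.
  log(r/|z_k|) for z_k = 1: log(2.5/1) = 0.9163
  Outside zeros (-6, -4, 4) contribute nothing to the Jensen sum.
Sum over inside zeros: 0.9163.
I(r) = log|p(0)| + (inside sum) = 4.5643 + 0.9163 = 5.4806.
Note: since some zeros are outside |z| ≤ r, the simplified n·log(r) form does NOT apply — only the inside zeros contribute.

I(r) ≈ 5.4806.


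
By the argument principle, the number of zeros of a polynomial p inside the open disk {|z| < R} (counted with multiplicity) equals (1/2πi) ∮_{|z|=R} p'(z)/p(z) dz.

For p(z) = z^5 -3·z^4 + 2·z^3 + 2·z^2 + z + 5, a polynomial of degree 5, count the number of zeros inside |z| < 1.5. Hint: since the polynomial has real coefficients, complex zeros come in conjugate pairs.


The zeros of p are: (0 + 1i), (0 - 1i), (2 + 1i), (2 - 1i), -1.
Their magnitudes are: 1, 1, 2.236, 2.236, 1.
Zeros with |z| < R = 1.5: (0 + 1i), (0 - 1i), -1.
Count = 3.
By the argument principle, (1/2πi) ∮_{|z|=R} p'(z)/p(z) dz equals exactly this count.

Number of zeros inside |z| < 1.5: 3.


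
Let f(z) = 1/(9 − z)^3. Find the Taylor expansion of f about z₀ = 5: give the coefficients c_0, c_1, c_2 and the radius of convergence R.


Let w = z − z₀, so z = z₀ + w.
Then 9 − z = 9 − (z₀ + w) = (9 − z₀) − w = 4 − w.
f(z) = 1/(4 − w)^3 = (1/(4)^3) · (1 − w/(4))^{−3}.
By the binomial series (1−u)^{−3} = Σ_{n≥0} C(n+2, 2) u^n for |u|<1, with u = w/(4):
  c_n = C(n+2, 2) / (4)^(n+3).
  c_0 = 1/(4)^3 = 1/64.
  c_1 = 3/(4)^4 = 3/256.
  c_2 = 6/(4)^5 = 3/512.
The series is valid for |w/d| < 1, i.e. |z − z₀| < |d|.
Radius of convergence: R = |9 − z₀| = |4| = 4 (distance from z₀ to the singularity z = 9).

c_0 = 1/64, c_1 = 3/256, c_2 = 3/512; R = 4.


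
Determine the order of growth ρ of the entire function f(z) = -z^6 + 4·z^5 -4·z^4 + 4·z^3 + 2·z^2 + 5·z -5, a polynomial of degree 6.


|f(z)| ≤ Σ|c_k|·r^k = O(r^6) as r → ∞. Polynomial growth is O(e^{r^ε}) for every ε > 0 (since r^6/e^{r^ε} → 0), so ρ ≤ ε for all ε > 0, i.e. ρ = 0. Every nonconstant polynomial has order 0.
Therefore ρ = 0.

Order ρ = 0.


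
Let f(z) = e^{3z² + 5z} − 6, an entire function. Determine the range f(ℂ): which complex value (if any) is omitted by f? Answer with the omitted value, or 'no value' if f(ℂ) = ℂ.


Little Picard bounds the complement of f(ℂ) to at most one point.
The exponent g(z) = 3z² + 5z is a nonconstant polynomial, hence surjective onto ℂ. So e^{g(z)} takes every value in {e^w : w ∈ ℂ} = ℂ ∖ {0}. Adding -6 shifts the range to ℂ ∖ {-6}. f omits exactly -6.

Omitted value: -6.


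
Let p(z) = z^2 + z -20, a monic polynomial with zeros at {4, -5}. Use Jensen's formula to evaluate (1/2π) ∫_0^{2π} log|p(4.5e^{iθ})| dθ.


Zeros: -5, 4; r = 4.5.
Inside |z| < r: 4. Outside (|z| ≥ r): -5.
p(0) = -20, so log|p(0)| = log(20) = 2.9957.
Apply Jensen: I(r) = log|p(0)| + Σ_k log(r/|z_k|), summed over zeros inside |z| < r.
  log(r/|z_k|) for z_k = 4: log(4.5/4) = 0.1178
  Outside zeros (-5) contribute nothing to the Jensen sum.
Sum over inside zeros: 0.1178.
I(r) = log|p(0)| + (inside sum) = 2.9957 + 0.1178 = 3.1135.
Note: since some zeros are outside |z| ≤ r, the simplified n·log(r) form does NOT apply — only the inside zeros contribute.

I(r) ≈ 3.1135.


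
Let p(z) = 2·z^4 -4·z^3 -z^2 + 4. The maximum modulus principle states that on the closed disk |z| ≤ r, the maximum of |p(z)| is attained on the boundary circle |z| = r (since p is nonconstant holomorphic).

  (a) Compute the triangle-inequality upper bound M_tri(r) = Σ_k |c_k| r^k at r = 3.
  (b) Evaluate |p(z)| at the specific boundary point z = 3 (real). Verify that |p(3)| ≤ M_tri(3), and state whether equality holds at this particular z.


Coefficients: c_0 = 4, c_1 = 0, c_2 = -1, c_3 = -4, c_4 = 2. Radius r = 3.
Part (a). Triangle bound: M_tri(r) = Σ_k |c_k| r^k
  = |4|·3^0 + |0|·3^1 + |-1|·3^2 + |-4|·3^3 + |2|·3^4
  = 4 + 0 + 9 + 108 + 162 = 283.
This bounds M(r) := max_{|z|=r} |p(z)| from above; equality holds iff all terms c_k z^k can be made to align in phase at a single z on |z|=r.
Part (b). At z = 3 (real, on the circle |z| = r):
  p(3) = (4)·3^0 + (0)·3^1 + (-1)·3^2 + (-4)·3^3 + (2)·3^4 = 49.
  |p(3)| = 49.
Check: |p(3)| = 49 ≤ 283 = M_tri(3). ✓ Equality does not hold at z = 3 (the coefficients have mixed signs, so the terms do not all align in phase there).

M_tri(3) = 283; |p(3)| = 49; equality at z=3: no.


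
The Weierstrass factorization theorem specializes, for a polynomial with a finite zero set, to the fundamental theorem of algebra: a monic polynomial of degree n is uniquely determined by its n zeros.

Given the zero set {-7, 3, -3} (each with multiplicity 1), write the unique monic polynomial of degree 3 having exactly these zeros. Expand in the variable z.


The polynomial is p(z) = ∏_{α ∈ S} (z − α), where S = {-7, 3, -3}.
Expanding the product yields: p(z) = z^3 + 7·z^2 -9·z -63.
The resulting polynomial has degree 3 and real coefficients as required.

p(z) = z^3 + 7·z^2 -9·z -63.


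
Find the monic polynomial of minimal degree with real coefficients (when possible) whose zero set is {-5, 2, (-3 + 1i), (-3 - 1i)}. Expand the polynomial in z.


The polynomial is p(z) = ∏_{α ∈ S} (z − α), where S = {-5, 2, (-3 + 1i), (-3 - 1i)}.
Expanding the product yields: p(z) = z^4 + 9·z^3 + 18·z^2 -30·z -100.
Note conjugate pairs combine to real quadratics: (z − (-3+1i))(z − (-3−1i)) = z² + 6z + 10.
The resulting polynomial has degree 4 and real coefficients as required.

p(z) = z^4 + 9·z^3 + 18·z^2 -30·z -100.


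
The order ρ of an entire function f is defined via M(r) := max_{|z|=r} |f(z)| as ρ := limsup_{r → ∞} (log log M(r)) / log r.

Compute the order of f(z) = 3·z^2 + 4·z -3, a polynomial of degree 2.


|f(z)| ≤ Σ|c_k|·r^k = O(r^2) as r → ∞. Polynomial growth is O(e^{r^ε}) for every ε > 0 (since r^2/e^{r^ε} → 0), so ρ ≤ ε for all ε > 0, i.e. ρ = 0. Every nonconstant polynomial has order 0.
Therefore ρ = 0.

Order ρ = 0.


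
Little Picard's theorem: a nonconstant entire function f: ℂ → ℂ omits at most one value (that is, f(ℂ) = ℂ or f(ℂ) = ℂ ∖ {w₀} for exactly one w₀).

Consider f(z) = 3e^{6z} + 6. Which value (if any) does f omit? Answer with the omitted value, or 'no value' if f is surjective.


Little Picard bounds the complement of f(ℂ) to at most one point.
e^{6z} is never zero on ℂ, so 3·e^{6z} takes every value in ℂ ∖ {0}. Adding 6 shifts the range to ℂ ∖ {6}. Thus f omits exactly the value 6.

Omitted value: 6.


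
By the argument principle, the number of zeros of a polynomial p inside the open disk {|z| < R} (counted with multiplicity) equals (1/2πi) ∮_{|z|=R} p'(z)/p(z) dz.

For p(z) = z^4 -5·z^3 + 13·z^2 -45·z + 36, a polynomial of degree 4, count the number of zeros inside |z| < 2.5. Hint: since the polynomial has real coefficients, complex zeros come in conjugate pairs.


The zeros of p are: 4, 1, (0 + 3i), (0 - 3i).
Their magnitudes are: 4, 1, 3, 3.
Zeros with |z| < R = 2.5: 1.
Count = 1.
By the argument principle, (1/2πi) ∮_{|z|=R} p'(z)/p(z) dz equals exactly this count.

Number of zeros inside |z| < 2.5: 1.


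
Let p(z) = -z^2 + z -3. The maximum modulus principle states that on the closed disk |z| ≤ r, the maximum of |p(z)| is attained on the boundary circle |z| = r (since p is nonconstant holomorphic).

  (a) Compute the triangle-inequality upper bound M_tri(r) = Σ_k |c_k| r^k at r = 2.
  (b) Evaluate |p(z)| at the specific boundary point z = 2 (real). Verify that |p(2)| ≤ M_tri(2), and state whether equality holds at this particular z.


Coefficients: c_0 = -3, c_1 = 1, c_2 = -1. Radius r = 2.
Part (a). Triangle bound: M_tri(r) = Σ_k |c_k| r^k
  = |-3|·2^0 + |1|·2^1 + |-1|·2^2
  = 3 + 2 + 4 = 9.
This bounds M(r) := max_{|z|=r} |p(z)| from above; equality holds iff all terms c_k z^k can be made to align in phase at a single z on |z|=r.
Part (b). At z = 2 (real, on the circle |z| = r):
  p(2) = (-3)·2^0 + (1)·2^1 + (-1)·2^2 = -5.
  |p(2)| = 5.
Check: |p(2)| = 5 ≤ 9 = M_tri(2). ✓ Equality does not hold at z = 2 (the coefficients have mixed signs, so the terms do not all align in phase there).

M_tri(2) = 9; |p(2)| = 5; equality at z=2: no.


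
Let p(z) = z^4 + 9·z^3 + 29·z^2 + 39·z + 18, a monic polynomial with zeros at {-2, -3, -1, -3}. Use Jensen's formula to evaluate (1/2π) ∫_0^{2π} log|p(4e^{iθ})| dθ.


Zeros: -3, -3, -2, -1; r = 4.
Inside |z| < r: -3, -3, -2, -1. Outside (|z| ≥ r): ∅.
p(0) = 18, so log|p(0)| = log(18) = 2.8904.
Apply Jensen: I(r) = log|p(0)| + Σ_k log(r/|z_k|), summed over zeros inside |z| < r.
  log(r/|z_k|) for z_k = -2: log(4/2) = 0.6931
  log(r/|z_k|) for z_k = -3: log(4/3) = 0.2877
  log(r/|z_k|) for z_k = -1: log(4/1) = 1.3863
  log(r/|z_k|) for z_k = -3: log(4/3) = 0.2877
Sum over inside zeros: 2.6548.
I(r) = log|p(0)| + (inside sum) = 2.8904 + 2.6548 = 5.5452.
Closed form (all zeros inside, monic): I(r) = n·log(r) = 4·log(4) = 5.5452. ✓

I(r) ≈ 5.5452.


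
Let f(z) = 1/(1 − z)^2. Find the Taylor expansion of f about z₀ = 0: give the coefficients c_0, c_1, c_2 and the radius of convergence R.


Let w = z − z₀, so z = z₀ + w.
Then 1 − z = 1 − (z₀ + w) = (1 − z₀) − w = 1 − w.
f(z) = 1/(1 − w)^2 = (1/(1)^2) · (1 − w/(1))^{−2}.
By the binomial series (1−u)^{−2} = Σ_{n≥0} C(n+1, 1) u^n for |u|<1, with u = w/(1):
  c_n = C(n+1, 1) / (1)^(n+2).
  c_0 = 1/(1)^2 = 1.
  c_1 = 2/(1)^3 = 2.
  c_2 = 3/(1)^4 = 3.
The series is valid for |w/d| < 1, i.e. |z − z₀| < |d|.
Radius of convergence: R = |1 − z₀| = |1| = 1 (distance from z₀ to the singularity z = 1).

c_0 = 1, c_1 = 2, c_2 = 3; R = 1.


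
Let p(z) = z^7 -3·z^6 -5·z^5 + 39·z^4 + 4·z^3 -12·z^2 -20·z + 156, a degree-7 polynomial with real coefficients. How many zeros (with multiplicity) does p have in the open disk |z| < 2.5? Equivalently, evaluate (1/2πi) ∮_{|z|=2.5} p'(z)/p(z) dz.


The zeros of p are: (3 + 2i), (3 - 2i), (1 + 1i), (1 - 1i), -3, (-1 + 1i), (-1 - 1i).
Their magnitudes are: 3.606, 3.606, 1.414, 1.414, 3, 1.414, 1.414.
Zeros with |z| < R = 2.5: (1 + 1i), (1 - 1i), (-1 + 1i), (-1 - 1i).
Count = 4.
By the argument principle, (1/2πi) ∮_{|z|=R} p'(z)/p(z) dz equals exactly this count.

Number of zeros inside |z| < 2.5: 4.


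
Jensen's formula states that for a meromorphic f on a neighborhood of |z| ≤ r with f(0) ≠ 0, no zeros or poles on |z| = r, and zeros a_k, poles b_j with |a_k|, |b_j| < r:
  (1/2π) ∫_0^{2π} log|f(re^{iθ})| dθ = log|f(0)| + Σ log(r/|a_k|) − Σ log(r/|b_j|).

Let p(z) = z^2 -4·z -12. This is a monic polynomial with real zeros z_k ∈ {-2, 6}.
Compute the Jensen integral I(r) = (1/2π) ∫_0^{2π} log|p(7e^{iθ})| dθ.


Zeros: -2, 6; r = 7.
Inside |z| < r: -2, 6. Outside (|z| ≥ r): ∅.
p(0) = -12, so log|p(0)| = log(12) = 2.4849.
Apply Jensen: I(r) = log|p(0)| + Σ_k log(r/|z_k|), summed over zeros inside |z| < r.
  log(r/|z_k|) for z_k = -2: log(7/2) = 1.2528
  log(r/|z_k|) for z_k = 6: log(7/6) = 0.1542
Sum over inside zeros: 1.4069.
I(r) = log|p(0)| + (inside sum) = 2.4849 + 1.4069 = 3.8918.
Closed form (all zeros inside, monic): I(r) = n·log(r) = 2·log(7) = 3.8918. ✓

I(r) ≈ 3.8918.


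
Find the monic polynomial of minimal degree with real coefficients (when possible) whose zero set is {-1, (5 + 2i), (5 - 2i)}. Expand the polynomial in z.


The polynomial is p(z) = ∏_{α ∈ S} (z − α), where S = {-1, (5 + 2i), (5 - 2i)}.
Expanding the product yields: p(z) = z^3 -9·z^2 + 19·z + 29.
Note conjugate pairs combine to real quadratics: (z − (5+2i))(z − (5−2i)) = z² − 10z + 29.
The resulting polynomial has degree 3 and real coefficients as required.

p(z) = z^3 -9·z^2 + 19·z + 29.


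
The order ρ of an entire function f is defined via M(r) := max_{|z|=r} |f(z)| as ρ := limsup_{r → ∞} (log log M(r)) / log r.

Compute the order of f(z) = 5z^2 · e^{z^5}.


M(r) = max_{|z|=r} |5|·|z|^2·|e^{z^5}| = 5·r^2 · e^{1r^5} (the factors attain their maxima compatibly on |z|=r). Then log M(r) = log 5 + 2·log r + 1r^5, dominated by the last term, so log log M(r) ~ 5·log r. The polynomial factor 5z^2 contributes only a log r term and does not affect the order. ρ = 5.
Therefore ρ = 5.

Order ρ = 5.


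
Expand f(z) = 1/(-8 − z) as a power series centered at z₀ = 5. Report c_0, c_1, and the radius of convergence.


Let w = z − z₀, so z = z₀ + w.
Then -8 − z = -8 − (z₀ + w) = (-8 − z₀) − w = -13 − w.
f(z) = 1/(-13 − w) = (1/(-13)) · 1/(1 − w/(-13)) = Σ_{n≥0} w^n / (-13)^(n+1).
So c_n = 1/(-13)^(n+1):
  c_0 = 1/(-13)^1 = -1/13.
  c_1 = 1/(-13)^2 = 1/169.
The series is valid for |w/d| < 1, i.e. |z − z₀| < |d|.
Radius of convergence: R = |-8 − z₀| = |-13| = 13 (distance from z₀ to the singularity z = -8).

c_0 = -1/13, c_1 = 1/169; R = 13.


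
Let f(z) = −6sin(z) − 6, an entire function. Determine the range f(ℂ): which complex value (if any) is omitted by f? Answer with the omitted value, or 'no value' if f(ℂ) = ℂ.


Little Picard bounds the complement of f(ℂ) to at most one point.
sin is entire and surjective onto ℂ: for every w ∈ ℂ, sin(ζ) = w has a solution ζ ∈ ℂ (e.g., via the complex inverse arcsin). With ζ = z this gives z = ζ/(1). Then -6·sin(z) takes every value in -6·ℂ = ℂ, and adding -6 is a bijection of ℂ. So f is surjective and omits no value. (Note: only on the real line is sin bounded by [−1, 1].)

Omitted value: no value.


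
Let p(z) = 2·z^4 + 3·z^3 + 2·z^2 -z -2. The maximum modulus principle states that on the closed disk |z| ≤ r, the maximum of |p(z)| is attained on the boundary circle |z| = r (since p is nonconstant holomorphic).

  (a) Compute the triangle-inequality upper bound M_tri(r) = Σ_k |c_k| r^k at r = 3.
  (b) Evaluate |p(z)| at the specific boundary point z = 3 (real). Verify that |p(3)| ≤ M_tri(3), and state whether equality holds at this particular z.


Coefficients: c_0 = -2, c_1 = -1, c_2 = 2, c_3 = 3, c_4 = 2. Radius r = 3.
Part (a). Triangle bound: M_tri(r) = Σ_k |c_k| r^k
  = |-2|·3^0 + |-1|·3^1 + |2|·3^2 + |3|·3^3 + |2|·3^4
  = 2 + 3 + 18 + 81 + 162 = 266.
This bounds M(r) := max_{|z|=r} |p(z)| from above; equality holds iff all terms c_k z^k can be made to align in phase at a single z on |z|=r.
Part (b). At z = 3 (real, on the circle |z| = r):
  p(3) = (-2)·3^0 + (-1)·3^1 + (2)·3^2 + (3)·3^3 + (2)·3^4 = 256.
  |p(3)| = 256.
Check: |p(3)| = 256 ≤ 266 = M_tri(3). ✓ Equality does not hold at z = 3 (the coefficients have mixed signs, so the terms do not all align in phase there).

M_tri(3) = 266; |p(3)| = 256; equality at z=3: no.


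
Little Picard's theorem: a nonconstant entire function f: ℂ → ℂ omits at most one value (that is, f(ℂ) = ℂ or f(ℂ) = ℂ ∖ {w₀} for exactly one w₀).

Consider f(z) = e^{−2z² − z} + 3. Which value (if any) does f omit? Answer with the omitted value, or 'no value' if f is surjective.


Little Picard bounds the complement of f(ℂ) to at most one point.
The exponent g(z) = −2z² − z is a nonconstant polynomial, hence surjective onto ℂ. So e^{g(z)} takes every value in {e^w : w ∈ ℂ} = ℂ ∖ {0}. Adding 3 shifts the range to ℂ ∖ {3}. f omits exactly 3.

Omitted value: 3.


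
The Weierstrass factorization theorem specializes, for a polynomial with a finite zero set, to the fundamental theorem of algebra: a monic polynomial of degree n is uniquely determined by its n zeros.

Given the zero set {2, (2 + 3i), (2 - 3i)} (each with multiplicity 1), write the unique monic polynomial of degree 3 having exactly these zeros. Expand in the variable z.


The polynomial is p(z) = ∏_{α ∈ S} (z − α), where S = {2, (2 + 3i), (2 - 3i)}.
Expanding the product yields: p(z) = z^3 -6·z^2 + 21·z -26.
Note conjugate pairs combine to real quadratics: (z − (2+3i))(z − (2−3i)) = z² − 4z + 13.
The resulting polynomial has degree 3 and real coefficients as required.

p(z) = z^3 -6·z^2 + 21·z -26.


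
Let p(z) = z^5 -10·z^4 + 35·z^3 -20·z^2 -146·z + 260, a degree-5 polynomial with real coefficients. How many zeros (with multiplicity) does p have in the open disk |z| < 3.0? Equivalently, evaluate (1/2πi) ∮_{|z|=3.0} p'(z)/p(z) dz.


The zeros of p are: (3 + 2i), (3 - 2i), (3 + 1i), (3 - 1i), -2.
Their magnitudes are: 3.606, 3.606, 3.162, 3.162, 2.
Zeros with |z| < R = 3.0: -2.
Count = 1.
By the argument principle, (1/2πi) ∮_{|z|=R} p'(z)/p(z) dz equals exactly this count.

Number of zeros inside |z| < 3.0: 1.


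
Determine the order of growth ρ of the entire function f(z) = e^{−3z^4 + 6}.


|e^{−3z^4 + 6}| = e^{Re(-3·z^4) + 6} ≤ e^{3|z|^4 + 6} = e^{3r^4 + 6} on |z| = r, so ρ ≤ 4. Choosing z on |z|=r so that -3·z^4 is real positive (always possible by picking arg z appropriately) gives |f(z)| = e^{3r^4 + 6}, matching the bound. The additive constant 6 does not affect log log M(r) ~ 4·log r. Hence ρ = 4.
Therefore ρ = 4.

Order ρ = 4.


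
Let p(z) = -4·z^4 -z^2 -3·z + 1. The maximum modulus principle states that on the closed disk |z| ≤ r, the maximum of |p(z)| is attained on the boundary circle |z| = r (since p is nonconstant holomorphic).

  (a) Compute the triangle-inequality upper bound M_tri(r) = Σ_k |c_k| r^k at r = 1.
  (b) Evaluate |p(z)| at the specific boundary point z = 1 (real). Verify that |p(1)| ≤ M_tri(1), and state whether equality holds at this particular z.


Coefficients: c_0 = 1, c_1 = -3, c_2 = -1, c_3 = 0, c_4 = -4. Radius r = 1.
Part (a). Triangle bound: M_tri(r) = Σ_k |c_k| r^k
  = |1|·1^0 + |-3|·1^1 + |-1|·1^2 + |0|·1^3 + |-4|·1^4
  = 1 + 3 + 1 + 0 + 4 = 9.
This bounds M(r) := max_{|z|=r} |p(z)| from above; equality holds iff all terms c_k z^k can be made to align in phase at a single z on |z|=r.
Part (b). At z = 1 (real, on the circle |z| = r):
  p(1) = (1)·1^0 + (-3)·1^1 + (-1)·1^2 + (0)·1^3 + (-4)·1^4 = -7.
  |p(1)| = 7.
Check: |p(1)| = 7 ≤ 9 = M_tri(1). ✓ Equality does not hold at z = 1 (the coefficients have mixed signs, so the terms do not all align in phase there).

M_tri(1) = 9; |p(1)| = 7; equality at z=1: no.


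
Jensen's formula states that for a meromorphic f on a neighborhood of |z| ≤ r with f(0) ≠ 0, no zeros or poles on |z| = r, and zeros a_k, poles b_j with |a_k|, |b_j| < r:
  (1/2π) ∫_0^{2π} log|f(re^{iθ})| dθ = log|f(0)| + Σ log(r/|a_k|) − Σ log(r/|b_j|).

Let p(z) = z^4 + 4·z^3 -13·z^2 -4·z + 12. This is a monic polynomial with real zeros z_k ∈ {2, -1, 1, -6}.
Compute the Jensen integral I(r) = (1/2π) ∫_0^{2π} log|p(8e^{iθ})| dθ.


Zeros: -6, -1, 1, 2; r = 8.
Inside |z| < r: -6, -1, 1, 2. Outside (|z| ≥ r): ∅.
p(0) = 12, so log|p(0)| = log(12) = 2.4849.
Apply Jensen: I(r) = log|p(0)| + Σ_k log(r/|z_k|), summed over zeros inside |z| < r.
  log(r/|z_k|) for z_k = 2: log(8/2) = 1.3863
  log(r/|z_k|) for z_k = -1: log(8/1) = 2.0794
  log(r/|z_k|) for z_k = 1: log(8/1) = 2.0794
  log(r/|z_k|) for z_k = -6: log(8/6) = 0.2877
Sum over inside zeros: 5.8329.
I(r) = log|p(0)| + (inside sum) = 2.4849 + 5.8329 = 8.3178.
Closed form (all zeros inside, monic): I(r) = n·log(r) = 4·log(8) = 8.3178. ✓

I(r) ≈ 8.3178.


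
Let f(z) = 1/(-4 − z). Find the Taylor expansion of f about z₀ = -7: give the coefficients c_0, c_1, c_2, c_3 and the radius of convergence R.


Let w = z − z₀, so z = z₀ + w.
Then -4 − z = -4 − (z₀ + w) = (-4 − z₀) − w = 3 − w.
f(z) = 1/(3 − w) = (1/(3)) · 1/(1 − w/(3)) = Σ_{n≥0} w^n / (3)^(n+1).
So c_n = 1/(3)^(n+1):
  c_0 = 1/(3)^1 = 1/3.
  c_1 = 1/(3)^2 = 1/9.
  c_2 = 1/(3)^3 = 1/27.
  c_3 = 1/(3)^4 = 1/81.
The series is valid for |w/d| < 1, i.e. |z − z₀| < |d|.
Radius of convergence: R = |-4 − z₀| = |3| = 3 (distance from z₀ to the singularity z = -4).

c_0 = 1/3, c_1 = 1/9, c_2 = 1/27, c_3 = 1/81; R = 3.


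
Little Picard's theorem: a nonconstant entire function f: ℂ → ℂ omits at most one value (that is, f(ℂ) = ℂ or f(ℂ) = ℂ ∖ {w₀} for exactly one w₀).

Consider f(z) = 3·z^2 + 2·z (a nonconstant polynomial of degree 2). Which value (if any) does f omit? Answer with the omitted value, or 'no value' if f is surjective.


Little Picard bounds the complement of f(ℂ) to at most one point.
For every w ∈ ℂ, the equation p(z) − w = 0 is a nonconstant polynomial in z and hence has at least one root by the fundamental theorem of algebra. So p is surjective onto ℂ, omitting no value.

Omitted value: no value.


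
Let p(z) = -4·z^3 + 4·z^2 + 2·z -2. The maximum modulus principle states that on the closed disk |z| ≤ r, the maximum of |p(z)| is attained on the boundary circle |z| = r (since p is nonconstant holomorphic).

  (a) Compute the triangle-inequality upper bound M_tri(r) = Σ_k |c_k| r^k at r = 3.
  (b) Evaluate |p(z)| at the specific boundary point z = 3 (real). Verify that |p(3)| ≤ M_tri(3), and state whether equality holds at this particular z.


Coefficients: c_0 = -2, c_1 = 2, c_2 = 4, c_3 = -4. Radius r = 3.
Part (a). Triangle bound: M_tri(r) = Σ_k |c_k| r^k
  = |-2|·3^0 + |2|·3^1 + |4|·3^2 + |-4|·3^3
  = 2 + 6 + 36 + 108 = 152.
This bounds M(r) := max_{|z|=r} |p(z)| from above; equality holds iff all terms c_k z^k can be made to align in phase at a single z on |z|=r.
Part (b). At z = 3 (real, on the circle |z| = r):
  p(3) = (-2)·3^0 + (2)·3^1 + (4)·3^2 + (-4)·3^3 = -68.
  |p(3)| = 68.
Check: |p(3)| = 68 ≤ 152 = M_tri(3). ✓ Equality does not hold at z = 3 (the coefficients have mixed signs, so the terms do not all align in phase there).

M_tri(3) = 152; |p(3)| = 68; equality at z=3: no.


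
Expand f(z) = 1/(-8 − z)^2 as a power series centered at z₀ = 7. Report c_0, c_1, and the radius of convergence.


Let w = z − z₀, so z = z₀ + w.
Then -8 − z = -8 − (z₀ + w) = (-8 − z₀) − w = -15 − w.
f(z) = 1/(-15 − w)^2 = (1/(-15)^2) · (1 − w/(-15))^{−2}.
By the binomial series (1−u)^{−2} = Σ_{n≥0} C(n+1, 1) u^n for |u|<1, with u = w/(-15):
  c_n = C(n+1, 1) / (-15)^(n+2).
  c_0 = 1/(-15)^2 = 1/225.
  c_1 = 2/(-15)^3 = -2/3375.
The series is valid for |w/d| < 1, i.e. |z − z₀| < |d|.
Radius of convergence: R = |-8 − z₀| = |-15| = 15 (distance from z₀ to the singularity z = -8).

c_0 = 1/225, c_1 = -2/3375; R = 15.


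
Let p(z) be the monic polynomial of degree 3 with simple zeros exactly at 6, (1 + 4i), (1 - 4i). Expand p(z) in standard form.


The polynomial is p(z) = ∏_{α ∈ S} (z − α), where S = {6, (1 + 4i), (1 - 4i)}.
Expanding the product yields: p(z) = z^3 -8·z^2 + 29·z -102.
Note conjugate pairs combine to real quadratics: (z − (1+4i))(z − (1−4i)) = z² − 2z + 17.
The resulting polynomial has degree 3 and real coefficients as required.

p(z) = z^3 -8·z^2 + 29·z -102.


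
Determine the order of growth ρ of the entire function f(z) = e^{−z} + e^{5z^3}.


Each summand is entire of order 1 and 3 respectively (as in the single-exponential case). The order of a sum is at most the max of the orders, so ρ ≤ 3. For the lower bound: on |z|=r choose arg z so that 5z^3 is real positive; then |e^{5z^3}| = e^{5r^3} while |e^{-1z}| ≤ e^{1r^1} = o(e^{5r^3}). So |f| ≥ e^{5r^3}(1 − o(1)) and ρ ≥ 3. Hence ρ = max(1, 3) = 3.
Therefore ρ = 3.

Order ρ = 3.


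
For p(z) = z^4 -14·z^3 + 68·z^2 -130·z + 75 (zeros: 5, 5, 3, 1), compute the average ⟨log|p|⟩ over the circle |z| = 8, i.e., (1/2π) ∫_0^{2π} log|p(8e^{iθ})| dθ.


Zeros: 1, 3, 5, 5; r = 8.
Inside |z| < r: 1, 3, 5, 5. Outside (|z| ≥ r): ∅.
p(0) = 75, so log|p(0)| = log(75) = 4.3175.
Apply Jensen: I(r) = log|p(0)| + Σ_k log(r/|z_k|), summed over zeros inside |z| < r.
  log(r/|z_k|) for z_k = 5: log(8/5) = 0.4700
  log(r/|z_k|) for z_k = 5: log(8/5) = 0.4700
  log(r/|z_k|) for z_k = 3: log(8/3) = 0.9808
  log(r/|z_k|) for z_k = 1: log(8/1) = 2.0794
Sum over inside zeros: 4.0003.
I(r) = log|p(0)| + (inside sum) = 4.3175 + 4.0003 = 8.3178.
Closed form (all zeros inside, monic): I(r) = n·log(r) = 4·log(8) = 8.3178. ✓

I(r) ≈ 8.3178.


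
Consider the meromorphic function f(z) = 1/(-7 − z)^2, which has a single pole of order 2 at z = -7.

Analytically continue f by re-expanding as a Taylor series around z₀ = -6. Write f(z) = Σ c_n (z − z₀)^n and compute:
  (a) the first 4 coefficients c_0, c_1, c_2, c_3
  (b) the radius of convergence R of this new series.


Let w = z − z₀, so z = z₀ + w.
Then -7 − z = -7 − (z₀ + w) = (-7 − z₀) − w = -1 − w.
f(z) = 1/(-1 − w)^2 = (1/(-1)^2) · (1 − w/(-1))^{−2}.
By the binomial series (1−u)^{−2} = Σ_{n≥0} C(n+1, 1) u^n for |u|<1, with u = w/(-1):
  c_n = C(n+1, 1) / (-1)^(n+2).
  c_0 = 1/(-1)^2 = 1.
  c_1 = 2/(-1)^3 = -2.
  c_2 = 3/(-1)^4 = 3.
  c_3 = 4/(-1)^5 = -4.
The series is valid for |w/d| < 1, i.e. |z − z₀| < |d|.
Radius of convergence: R = |-7 − z₀| = |-1| = 1 (distance from z₀ to the singularity z = -7).

c_0 = 1, c_1 = -2, c_2 = 3, c_3 = -4; R = 1.


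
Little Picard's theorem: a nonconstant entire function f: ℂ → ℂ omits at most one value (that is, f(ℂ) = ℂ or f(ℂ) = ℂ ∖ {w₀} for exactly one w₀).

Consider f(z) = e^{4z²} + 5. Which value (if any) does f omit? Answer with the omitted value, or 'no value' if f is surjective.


Little Picard bounds the complement of f(ℂ) to at most one point.
The exponent g(z) = 4z² is a nonconstant polynomial, hence surjective onto ℂ. So e^{g(z)} takes every value in {e^w : w ∈ ℂ} = ℂ ∖ {0}. Adding 5 shifts the range to ℂ ∖ {5}. f omits exactly 5.

Omitted value: 5.


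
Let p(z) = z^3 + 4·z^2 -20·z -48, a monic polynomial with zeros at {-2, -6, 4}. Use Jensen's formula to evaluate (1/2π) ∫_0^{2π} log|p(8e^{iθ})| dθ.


Zeros: -6, -2, 4; r = 8.
Inside |z| < r: -6, -2, 4. Outside (|z| ≥ r): ∅.
p(0) = -48, so log|p(0)| = log(48) = 3.8712.
Apply Jensen: I(r) = log|p(0)| + Σ_k log(r/|z_k|), summed over zeros inside |z| < r.
  log(r/|z_k|) for z_k = -2: log(8/2) = 1.3863
  log(r/|z_k|) for z_k = -6: log(8/6) = 0.2877
  log(r/|z_k|) for z_k = 4: log(8/4) = 0.6931
Sum over inside zeros: 2.3671.
I(r) = log|p(0)| + (inside sum) = 3.8712 + 2.3671 = 6.2383.
Closed form (all zeros inside, monic): I(r) = n·log(r) = 3·log(8) = 6.2383. ✓

I(r) ≈ 6.2383.


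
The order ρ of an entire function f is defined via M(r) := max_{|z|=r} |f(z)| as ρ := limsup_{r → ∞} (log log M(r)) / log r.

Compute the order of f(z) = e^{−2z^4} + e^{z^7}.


Each summand is entire of order 4 and 7 respectively (as in the single-exponential case). The order of a sum is at most the max of the orders, so ρ ≤ 7. For the lower bound: on |z|=r choose arg z so that 1z^7 is real positive; then |e^{1z^7}| = e^{1r^7} while |e^{-2z^4}| ≤ e^{2r^4} = o(e^{1r^7}). So |f| ≥ e^{1r^7}(1 − o(1)) and ρ ≥ 7. Hence ρ = max(4, 7) = 7.
Therefore ρ = 7.

Order ρ = 7.


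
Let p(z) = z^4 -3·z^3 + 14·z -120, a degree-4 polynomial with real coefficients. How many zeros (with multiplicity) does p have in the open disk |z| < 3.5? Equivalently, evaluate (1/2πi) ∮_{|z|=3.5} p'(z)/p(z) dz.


The zeros of p are: 4, -3, (1 + 3i), (1 - 3i).
Their magnitudes are: 4, 3, 3.162, 3.162.
Zeros with |z| < R = 3.5: -3, (1 + 3i), (1 - 3i).
Count = 3.
By the argument principle, (1/2πi) ∮_{|z|=R} p'(z)/p(z) dz equals exactly this count.

Number of zeros inside |z| < 3.5: 3.


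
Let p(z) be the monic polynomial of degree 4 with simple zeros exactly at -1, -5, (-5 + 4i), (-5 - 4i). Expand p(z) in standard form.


The polynomial is p(z) = ∏_{α ∈ S} (z − α), where S = {-1, -5, (-5 + 4i), (-5 - 4i)}.
Expanding the product yields: p(z) = z^4 + 16·z^3 + 106·z^2 + 296·z + 205.
Note conjugate pairs combine to real quadratics: (z − (-5+4i))(z − (-5−4i)) = z² + 10z + 41.
The resulting polynomial has degree 4 and real coefficients as required.

p(z) = z^4 + 16·z^3 + 106·z^2 + 296·z + 205.


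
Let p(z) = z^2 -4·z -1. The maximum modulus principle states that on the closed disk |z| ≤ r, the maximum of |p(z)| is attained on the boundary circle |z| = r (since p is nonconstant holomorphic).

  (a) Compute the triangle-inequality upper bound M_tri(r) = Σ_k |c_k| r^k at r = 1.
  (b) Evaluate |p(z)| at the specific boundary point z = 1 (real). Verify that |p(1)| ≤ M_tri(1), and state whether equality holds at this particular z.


Coefficients: c_0 = -1, c_1 = -4, c_2 = 1. Radius r = 1.
Part (a). Triangle bound: M_tri(r) = Σ_k |c_k| r^k
  = |-1|·1^0 + |-4|·1^1 + |1|·1^2
  = 1 + 4 + 1 = 6.
This bounds M(r) := max_{|z|=r} |p(z)| from above; equality holds iff all terms c_k z^k can be made to align in phase at a single z on |z|=r.
Part (b). At z = 1 (real, on the circle |z| = r):
  p(1) = (-1)·1^0 + (-4)·1^1 + (1)·1^2 = -4.
  |p(1)| = 4.
Check: |p(1)| = 4 ≤ 6 = M_tri(1). ✓ Equality does not hold at z = 1 (the coefficients have mixed signs, so the terms do not all align in phase there).

M_tri(1) = 6; |p(1)| = 4; equality at z=1: no.
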